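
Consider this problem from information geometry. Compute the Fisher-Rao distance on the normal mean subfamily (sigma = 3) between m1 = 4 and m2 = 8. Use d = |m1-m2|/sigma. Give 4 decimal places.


On the fixed-variance normal subfamily, geodesic distance = |m1-m2|/sigma.
|4 - 8| = 4.
sigma = 3.
d = 4/3 = 1.3333

1.3333


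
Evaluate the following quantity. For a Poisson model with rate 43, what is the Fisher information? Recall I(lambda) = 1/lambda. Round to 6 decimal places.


Fisher information for Poisson: I(lambda) = 1/lambda.
lambda = 43.
I(lambda) = 1/43 = 0.023256

0.023256


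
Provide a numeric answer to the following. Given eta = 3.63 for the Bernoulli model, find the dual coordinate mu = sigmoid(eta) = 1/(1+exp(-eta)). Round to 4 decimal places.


Dual coordinate (expectation parameter) for Bernoulli:
mu = 1/(1+exp(-eta)).
eta = 3.63.
exp(-eta) = exp(-3.63) = 0.026516.
mu = 1/(1+0.026516) = 0.9742

0.9742


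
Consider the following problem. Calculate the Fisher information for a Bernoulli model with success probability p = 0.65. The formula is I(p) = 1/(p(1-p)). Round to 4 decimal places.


For Bernoulli(p), Fisher information is I(p) = 1/(p*(1-p)).
p = 0.65, 1-p = 0.35.
p*(1-p) = 0.2275.
I(p) = 1/0.2275 = 4.3956

4.3956


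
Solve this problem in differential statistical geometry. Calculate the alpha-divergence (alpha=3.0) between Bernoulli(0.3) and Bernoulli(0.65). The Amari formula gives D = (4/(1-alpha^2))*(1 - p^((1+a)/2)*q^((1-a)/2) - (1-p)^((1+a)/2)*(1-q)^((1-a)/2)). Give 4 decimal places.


Amari alpha-divergence:
D = (4/(1-alpha^2))*(1 - p^((1+a)/2)*q^((1-a)/2) - (1-p)^((1+a)/2)*(1-q)^((1-a)/2)).
alpha = 3.0, p = 0.3, q = 0.65.
e1 = (1+alpha)/2 = 2.0, e2 = (1-alpha)/2 = -1.0.
t1 = p^e1 * q^e2 = 0.3^2.0 * 0.65^-1.0 = 0.138462.
t2 = (1-p)^e1 * (1-q)^e2 = 0.7^2.0 * 0.35^-1.0 = 1.4.
4/(1-alpha^2) = -0.5.
D = -0.5*(1 - 0.138462 - 1.4) = 0.2692

0.2692


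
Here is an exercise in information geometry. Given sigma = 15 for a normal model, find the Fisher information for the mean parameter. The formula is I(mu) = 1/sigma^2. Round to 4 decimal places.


The Fisher information for the mean of a normal distribution is I(mu) = 1/sigma^2.
sigma = 15, so sigma^2 = 225.
I(mu) = 1/225 = 0.0044

0.0044


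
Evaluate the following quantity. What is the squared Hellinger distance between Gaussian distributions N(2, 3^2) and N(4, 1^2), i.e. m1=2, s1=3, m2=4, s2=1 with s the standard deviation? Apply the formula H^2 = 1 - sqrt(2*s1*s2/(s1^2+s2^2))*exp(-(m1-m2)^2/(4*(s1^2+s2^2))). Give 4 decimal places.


Squared Hellinger distance for Gaussians:
H^2 = 1 - sqrt(2*s1*s2/(s1^2+s2^2)) * exp(-(m1-m2)^2/(4*(s1^2+s2^2))).
s1^2 = 9, s2^2 = 1, s1^2+s2^2 = 10.
sqrt(2*3*1/(10)) = 0.774597.
(m1-m2)^2 = (-2)^2 = 4.
exp(-4/(4*10)) = exp(-0.1) = 0.904837.
H^2 = 1 - 0.774597*0.904837 = 0.2991

0.2991


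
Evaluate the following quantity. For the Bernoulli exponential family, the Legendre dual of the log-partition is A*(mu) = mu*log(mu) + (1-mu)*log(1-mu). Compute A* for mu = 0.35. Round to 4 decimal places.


Legendre transform for Bernoulli:
A*(mu) = mu*log(mu) + (1-mu)*log(1-mu).
mu = 0.35, 1-mu = 0.65.
mu*log(mu) = 0.35*log(0.35) = -0.367438.
(1-mu)*log(1-mu) = 0.65*log(0.65) = -0.280009.
A* = -0.367438 + -0.280009 = -0.6474

-0.6474


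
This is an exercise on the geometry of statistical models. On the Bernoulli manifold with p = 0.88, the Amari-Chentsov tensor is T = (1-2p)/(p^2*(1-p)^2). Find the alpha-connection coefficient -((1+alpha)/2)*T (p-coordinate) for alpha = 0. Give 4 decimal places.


Skewness (Amari-Chentsov) tensor: T = (1-2p)/(p^2*(1-p)^2).
p = 0.88, 1-2p = -0.76, p^2 = 0.7744, (1-p)^2 = 0.0144.
T = -0.76/(0.7744 * 0.0144) = -68.153122.
In the p-coordinate, Gamma^(alpha) = Gamma^(0) - (alpha/2)*T with Gamma^(0) = (1/2)*g'(p) = -T/2,
so Gamma^(alpha) = -((1+alpha)/2)*T.
alpha = 0, -(1+alpha)/2 = -0.5.
Gamma = -0.5 * -68.153122 = 34.0766

34.0766


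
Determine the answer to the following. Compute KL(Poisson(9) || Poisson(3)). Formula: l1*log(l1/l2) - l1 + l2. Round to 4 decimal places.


KL divergence for Poisson:
KL = l1*log(l1/l2) - l1 + l2.
l1 = 9, l2 = 3.
log(9/3) = 1.098612.
l1*log(l1/l2) = 9 * 1.098612 = 9.887511.
KL = 9.887511 - 9 + 3 = 3.8875

3.8875


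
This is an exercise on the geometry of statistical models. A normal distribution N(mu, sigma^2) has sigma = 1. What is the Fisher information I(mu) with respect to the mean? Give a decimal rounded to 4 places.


The Fisher information for the mean of a normal distribution is I(mu) = 1/sigma^2.
sigma = 1, so sigma^2 = 1.
I(mu) = 1/1 = 1.0000

1.0000


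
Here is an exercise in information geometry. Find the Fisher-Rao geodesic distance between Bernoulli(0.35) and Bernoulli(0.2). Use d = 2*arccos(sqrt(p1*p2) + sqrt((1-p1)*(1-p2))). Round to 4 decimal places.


Geodesic distance on Bernoulli manifold:
d(p1,p2) = 2*arccos(sqrt(p1*p2) + sqrt((1-p1)*(1-p2))).
sqrt(p1*p2) = sqrt(0.35*0.2) = 0.264575.
sqrt((1-p1)*(1-p2)) = sqrt(0.65*0.8) = 0.72111.
arg = 0.264575 + 0.72111 = 0.985685.
d = 2*arccos(0.985685) = 0.3388

0.3388


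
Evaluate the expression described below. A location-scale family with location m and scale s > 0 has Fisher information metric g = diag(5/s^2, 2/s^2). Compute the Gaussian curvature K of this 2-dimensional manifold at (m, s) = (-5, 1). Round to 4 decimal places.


The metric has the form g = (A dm^2 + B ds^2)/s^2 with A = 5, B = 2.
Substitute u = sqrt(A/B)*m: g = B*(du^2 + ds^2)/s^2, i.e. B times the
Poincare upper half-plane metric, which has constant Gaussian curvature -1.
Scaling a 2D metric by a constant c divides the Gaussian curvature by c,
so K = -1/B = -1/(2) = -0.5000 everywhere (the point (m, s) = (-5, 1) is irrelevant:
the curvature is constant).
The requested Gaussian curvature is K = -0.5000.

-0.5000


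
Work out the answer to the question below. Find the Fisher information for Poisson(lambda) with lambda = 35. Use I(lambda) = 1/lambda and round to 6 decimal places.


Fisher information for Poisson: I(lambda) = 1/lambda.
lambda = 35.
I(lambda) = 1/35 = 0.028571

0.028571


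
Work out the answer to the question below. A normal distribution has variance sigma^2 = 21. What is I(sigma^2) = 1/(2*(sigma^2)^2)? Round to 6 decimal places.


Fisher information for variance: I(sigma^2) = 1/(2*sigma^4).
sigma^2 = 21, so sigma^4 = 441.
I = 1/(2*441) = 1/882 = 0.001134

0.001134


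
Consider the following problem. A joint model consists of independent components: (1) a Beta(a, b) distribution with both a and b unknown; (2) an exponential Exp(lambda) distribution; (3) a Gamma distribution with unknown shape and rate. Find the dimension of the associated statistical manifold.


The dimension of a statistical manifold equals the number of free
(independent) real parameters of the model. For a product of independent
blocks the parameter counts add.
- Beta (a, b): 2.
- exponential (lambda): 1.
- Gamma (shape, rate): 2.
Total = 2 + 1 + 2 = 5.
Dimension = 5

5


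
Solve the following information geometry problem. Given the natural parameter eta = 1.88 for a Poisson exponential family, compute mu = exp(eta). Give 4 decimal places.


Expectation parameter for Poisson exponential family:
mu = exp(eta).
eta = 1.88.
mu = exp(1.88) = 6.5535

6.5535


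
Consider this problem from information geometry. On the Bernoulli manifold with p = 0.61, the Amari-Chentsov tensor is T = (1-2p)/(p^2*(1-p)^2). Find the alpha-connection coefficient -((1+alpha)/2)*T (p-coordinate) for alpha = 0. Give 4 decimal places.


Skewness (Amari-Chentsov) tensor: T = (1-2p)/(p^2*(1-p)^2).
p = 0.61, 1-2p = -0.22, p^2 = 0.3721, (1-p)^2 = 0.1521.
T = -0.22/(0.3721 * 0.1521) = -3.887172.
In the p-coordinate, Gamma^(alpha) = Gamma^(0) - (alpha/2)*T with Gamma^(0) = (1/2)*g'(p) = -T/2,
so Gamma^(alpha) = -((1+alpha)/2)*T.
alpha = 0, -(1+alpha)/2 = -0.5.
Gamma = -0.5 * -3.887172 = 1.9436

1.9436


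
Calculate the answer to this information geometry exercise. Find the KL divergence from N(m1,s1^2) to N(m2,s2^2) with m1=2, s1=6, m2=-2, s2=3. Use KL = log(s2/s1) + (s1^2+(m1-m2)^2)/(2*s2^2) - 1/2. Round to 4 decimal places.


KL divergence between normal distributions:
KL = log(s2/s1) + (s1^2 + (m1-m2)^2)/(2*s2^2) - 1/2.
log(3/6) = -0.693147.
(6^2 + (2--2)^2)/(2*3^2) = (36 + 16)/18 = 2.888889.
KL = -0.693147 + 2.888889 - 0.5 = 1.6957

1.6957


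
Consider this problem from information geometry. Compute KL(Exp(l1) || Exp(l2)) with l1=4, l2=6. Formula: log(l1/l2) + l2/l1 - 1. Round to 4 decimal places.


KL divergence for exponential family:
KL = log(l1/l2) + l2/l1 - 1.
log(4/6) = -0.405465.
6/4 = 1.5.
KL = -0.405465 + 1.5 - 1 = 0.0945

0.0945


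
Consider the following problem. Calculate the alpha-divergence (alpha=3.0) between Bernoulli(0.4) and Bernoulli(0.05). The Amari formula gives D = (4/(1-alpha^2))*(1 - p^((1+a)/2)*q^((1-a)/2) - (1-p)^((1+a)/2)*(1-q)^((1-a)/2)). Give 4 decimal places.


Amari alpha-divergence:
D = (4/(1-alpha^2))*(1 - p^((1+a)/2)*q^((1-a)/2) - (1-p)^((1+a)/2)*(1-q)^((1-a)/2)).
alpha = 3.0, p = 0.4, q = 0.05.
e1 = (1+alpha)/2 = 2.0, e2 = (1-alpha)/2 = -1.0.
t1 = p^e1 * q^e2 = 0.4^2.0 * 0.05^-1.0 = 3.2.
t2 = (1-p)^e1 * (1-q)^e2 = 0.6^2.0 * 0.95^-1.0 = 0.378947.
4/(1-alpha^2) = -0.5.
D = -0.5*(1 - 3.2 - 0.378947) = 1.2895

1.2895


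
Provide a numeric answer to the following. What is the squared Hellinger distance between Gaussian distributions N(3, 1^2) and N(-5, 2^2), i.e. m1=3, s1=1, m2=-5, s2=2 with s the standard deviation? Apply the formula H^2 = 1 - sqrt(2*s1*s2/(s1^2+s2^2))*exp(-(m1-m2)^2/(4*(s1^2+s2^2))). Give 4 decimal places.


Squared Hellinger distance for Gaussians:
H^2 = 1 - sqrt(2*s1*s2/(s1^2+s2^2)) * exp(-(m1-m2)^2/(4*(s1^2+s2^2))).
s1^2 = 1, s2^2 = 4, s1^2+s2^2 = 5.
sqrt(2*1*2/(5)) = 0.894427.
(m1-m2)^2 = (8)^2 = 64.
exp(-64/(4*5)) = exp(-3.2) = 0.040762.
H^2 = 1 - 0.894427*0.040762 = 0.9635

0.9635


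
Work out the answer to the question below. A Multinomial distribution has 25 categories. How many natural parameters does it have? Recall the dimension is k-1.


Exponential family dimension calculation:
For Multinomial with k=25 categories, dim = k-1 = 24.

24


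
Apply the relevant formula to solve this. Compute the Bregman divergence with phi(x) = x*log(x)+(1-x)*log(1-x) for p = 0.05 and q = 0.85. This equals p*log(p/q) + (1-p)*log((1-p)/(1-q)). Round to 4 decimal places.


Bregman divergence with negative entropy generator:
D = p*log(p/q) + (1-p)*log((1-p)/(1-q)).
p = 0.05, q = 0.85.
p*log(p/q) = 0.05*log(0.05/0.85) = -0.141661.
(1-p)*log((1-p)/(1-q)) = 0.95*log(0.95/0.15) = 1.753535.
D = -0.141661 + 1.753535 = 1.6119

1.6119


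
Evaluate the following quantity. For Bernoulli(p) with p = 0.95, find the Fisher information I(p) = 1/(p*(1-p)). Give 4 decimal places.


For Bernoulli(p), Fisher information is I(p) = 1/(p*(1-p)).
p = 0.95, 1-p = 0.05.
p*(1-p) = 0.0475.
I(p) = 1/0.0475 = 21.0526

21.0526


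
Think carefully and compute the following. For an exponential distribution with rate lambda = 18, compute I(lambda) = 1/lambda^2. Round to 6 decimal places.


Fisher information for exponential: I(lambda) = 1/lambda^2.
lambda = 18, lambda^2 = 324.
I = 1/324 = 0.003086

0.003086


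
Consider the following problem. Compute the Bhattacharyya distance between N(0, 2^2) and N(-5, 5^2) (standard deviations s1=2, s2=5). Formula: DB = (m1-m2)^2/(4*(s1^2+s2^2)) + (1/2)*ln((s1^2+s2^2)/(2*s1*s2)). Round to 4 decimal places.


Bhattacharyya distance between two Gaussians:
DB = (m1-m2)^2/(4*(s1^2+s2^2)) + (1/2)*ln((s1^2+s2^2)/(2*s1*s2)).
(m1-m2)^2 = (5)^2 = 25.
s1^2+s2^2 = 4 + 25 = 29.
term1 = 25/116 = 0.215517.
term2 = 0.5*ln(29/20.0) = 0.185782.
DB = 0.215517 + 0.185782 = 0.4013

0.4013


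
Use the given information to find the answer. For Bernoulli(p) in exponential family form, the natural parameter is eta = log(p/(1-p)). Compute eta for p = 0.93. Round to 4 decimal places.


Natural parameter for Bernoulli: eta = log(p/(1-p)).
p = 0.93, 1-p = 0.07.
p/(1-p) = 13.285714.
eta = log(13.285714) = 2.5867

2.5867


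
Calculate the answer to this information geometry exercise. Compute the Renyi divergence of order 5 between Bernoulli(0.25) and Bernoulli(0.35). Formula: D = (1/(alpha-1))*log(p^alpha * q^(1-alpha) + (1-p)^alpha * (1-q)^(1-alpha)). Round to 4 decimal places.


Renyi divergence of order alpha between Bernoulli distributions:
D = (1/(alpha-1))*log(p^alpha * q^(1-alpha) + (1-p)^alpha * (1-q)^(1-alpha)).
alpha = 5, p = 0.25, q = 0.35.
p^alpha * q^(1-alpha) = 0.25^5 * 0.35^-4 = 0.065077.
(1-p)^alpha * (1-q)^(1-alpha) = 0.75^5 * 0.65^-4 = 1.329391.
sum = 0.065077 + 1.329391 = 1.394469.
D = (1/4)*log(1.394469) = 0.0831

0.0831


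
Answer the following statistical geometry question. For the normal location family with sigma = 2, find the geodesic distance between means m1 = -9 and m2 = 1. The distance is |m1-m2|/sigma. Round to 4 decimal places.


On the fixed-variance normal subfamily, geodesic distance = |m1-m2|/sigma.
|-9 - 1| = 10.
sigma = 2.
d = 10/2 = 5.0000

5.0000


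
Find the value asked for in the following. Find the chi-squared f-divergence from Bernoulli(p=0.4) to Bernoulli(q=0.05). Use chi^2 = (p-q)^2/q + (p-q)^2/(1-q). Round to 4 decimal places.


Chi-squared divergence between Bernoulli distributions:
chi^2 = (p-q)^2/q + (p-q)^2/(1-q).
p = 0.4, q = 0.05, p-q = 0.35.
(p-q)^2 = 0.1225.
term1 = 0.1225/0.05 = 2.45.
term2 = 0.1225/0.95 = 0.128947.
chi^2 = 2.45 + 0.128947 = 2.5789

2.5789


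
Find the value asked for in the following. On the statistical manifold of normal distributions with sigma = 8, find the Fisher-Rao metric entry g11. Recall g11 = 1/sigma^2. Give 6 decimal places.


For the 2-parameter normal family, the Fisher metric has:
  g11 = 1/sigma^2, g22 = 2/sigma^2.
sigma = 8, sigma^2 = 64.
g11 = 0.015625

0.015625


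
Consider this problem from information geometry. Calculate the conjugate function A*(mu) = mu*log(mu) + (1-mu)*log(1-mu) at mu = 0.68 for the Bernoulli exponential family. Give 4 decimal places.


Legendre transform for Bernoulli:
A*(mu) = mu*log(mu) + (1-mu)*log(1-mu).
mu = 0.68, 1-mu = 0.32.
mu*log(mu) = 0.68*log(0.68) = -0.26225.
(1-mu)*log(1-mu) = 0.32*log(0.32) = -0.364619.
A* = -0.26225 + -0.364619 = -0.6269

-0.6269


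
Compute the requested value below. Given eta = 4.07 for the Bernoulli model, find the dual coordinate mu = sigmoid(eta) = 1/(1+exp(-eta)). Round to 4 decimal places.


Dual coordinate (expectation parameter) for Bernoulli:
mu = 1/(1+exp(-eta)).
eta = 4.07.
exp(-eta) = exp(-4.07) = 0.017077.
mu = 1/(1+0.017077) = 0.9832

0.9832


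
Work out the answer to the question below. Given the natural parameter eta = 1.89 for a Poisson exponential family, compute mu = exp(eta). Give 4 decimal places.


Expectation parameter for Poisson exponential family:
mu = exp(eta).
eta = 1.89.
mu = exp(1.89) = 6.6194

6.6194


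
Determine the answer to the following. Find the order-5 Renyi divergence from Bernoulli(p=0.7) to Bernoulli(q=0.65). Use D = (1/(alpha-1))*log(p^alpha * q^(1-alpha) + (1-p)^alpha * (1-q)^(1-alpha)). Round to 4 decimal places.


Renyi divergence of order alpha between Bernoulli distributions:
D = (1/(alpha-1))*log(p^alpha * q^(1-alpha) + (1-p)^alpha * (1-q)^(1-alpha)).
alpha = 5, p = 0.7, q = 0.65.
p^alpha * q^(1-alpha) = 0.7^5 * 0.65^-4 = 0.941536.
(1-p)^alpha * (1-q)^(1-alpha) = 0.3^5 * 0.35^-4 = 0.161933.
sum = 0.941536 + 0.161933 = 1.103468.
D = (1/4)*log(1.103468) = 0.0246

0.0246


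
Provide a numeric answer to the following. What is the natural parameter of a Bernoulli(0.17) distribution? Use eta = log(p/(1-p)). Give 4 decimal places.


Natural parameter for Bernoulli: eta = log(p/(1-p)).
p = 0.17, 1-p = 0.83.
p/(1-p) = 0.204819.
eta = log(0.204819) = -1.5856

-1.5856


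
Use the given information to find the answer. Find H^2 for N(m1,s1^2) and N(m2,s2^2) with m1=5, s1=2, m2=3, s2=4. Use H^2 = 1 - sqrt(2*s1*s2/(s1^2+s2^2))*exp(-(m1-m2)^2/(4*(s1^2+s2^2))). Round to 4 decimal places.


Squared Hellinger distance for Gaussians:
H^2 = 1 - sqrt(2*s1*s2/(s1^2+s2^2)) * exp(-(m1-m2)^2/(4*(s1^2+s2^2))).
s1^2 = 4, s2^2 = 16, s1^2+s2^2 = 20.
sqrt(2*2*4/(20)) = 0.894427.
(m1-m2)^2 = (2)^2 = 4.
exp(-4/(4*20)) = exp(-0.05) = 0.951229.
H^2 = 1 - 0.894427*0.951229 = 0.1492

0.1492


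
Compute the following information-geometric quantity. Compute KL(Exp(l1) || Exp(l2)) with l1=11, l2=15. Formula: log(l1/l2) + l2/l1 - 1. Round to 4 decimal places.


KL divergence for exponential family:
KL = log(l1/l2) + l2/l1 - 1.
log(11/15) = -0.310155.
15/11 = 1.363636.
KL = -0.310155 + 1.363636 - 1 = 0.0535

0.0535


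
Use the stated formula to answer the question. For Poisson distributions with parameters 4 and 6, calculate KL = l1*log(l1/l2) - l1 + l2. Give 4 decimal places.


KL divergence for Poisson:
KL = l1*log(l1/l2) - l1 + l2.
l1 = 4, l2 = 6.
log(4/6) = -0.405465.
l1*log(l1/l2) = 4 * -0.405465 = -1.62186.
KL = -1.62186 - 4 + 6 = 0.3781

0.3781


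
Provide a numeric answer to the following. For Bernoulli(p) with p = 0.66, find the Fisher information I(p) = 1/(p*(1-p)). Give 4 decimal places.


For Bernoulli(p), Fisher information is I(p) = 1/(p*(1-p)).
p = 0.66, 1-p = 0.34.
p*(1-p) = 0.2244.
I(p) = 1/0.2244 = 4.4563

4.4563


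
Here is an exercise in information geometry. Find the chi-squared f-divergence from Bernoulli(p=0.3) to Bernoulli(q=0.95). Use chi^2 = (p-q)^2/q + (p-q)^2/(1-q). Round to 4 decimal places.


Chi-squared divergence between Bernoulli distributions:
chi^2 = (p-q)^2/q + (p-q)^2/(1-q).
p = 0.3, q = 0.95, p-q = -0.65.
(p-q)^2 = 0.4225.
term1 = 0.4225/0.95 = 0.444737.
term2 = 0.4225/0.05 = 8.45.
chi^2 = 0.444737 + 8.45 = 8.8947

8.8947


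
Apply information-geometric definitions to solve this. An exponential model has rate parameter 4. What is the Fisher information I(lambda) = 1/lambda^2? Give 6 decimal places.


Fisher information for exponential: I(lambda) = 1/lambda^2.
lambda = 4, lambda^2 = 16.
I = 1/16 = 0.062500

0.062500


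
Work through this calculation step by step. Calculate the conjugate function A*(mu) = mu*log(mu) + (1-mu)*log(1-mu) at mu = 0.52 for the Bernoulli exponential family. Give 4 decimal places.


Legendre transform for Bernoulli:
A*(mu) = mu*log(mu) + (1-mu)*log(1-mu).
mu = 0.52, 1-mu = 0.48.
mu*log(mu) = 0.52*log(0.52) = -0.340042.
(1-mu)*log(1-mu) = 0.48*log(0.48) = -0.352305.
A* = -0.340042 + -0.352305 = -0.6923

-0.6923


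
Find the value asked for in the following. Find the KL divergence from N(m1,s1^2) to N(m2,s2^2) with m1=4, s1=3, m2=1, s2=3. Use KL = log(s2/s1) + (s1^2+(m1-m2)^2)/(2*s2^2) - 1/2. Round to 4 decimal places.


KL divergence between normal distributions:
KL = log(s2/s1) + (s1^2 + (m1-m2)^2)/(2*s2^2) - 1/2.
log(3/3) = 0.0.
(3^2 + (4-1)^2)/(2*3^2) = (9 + 9)/18 = 1.0.
KL = 0.0 + 1.0 - 0.5 = 0.5000

0.5000


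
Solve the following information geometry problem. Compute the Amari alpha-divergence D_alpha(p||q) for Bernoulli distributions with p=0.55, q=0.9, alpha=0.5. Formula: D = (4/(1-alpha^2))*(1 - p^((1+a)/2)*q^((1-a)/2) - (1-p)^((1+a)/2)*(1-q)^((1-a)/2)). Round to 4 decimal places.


Amari alpha-divergence:
D = (4/(1-alpha^2))*(1 - p^((1+a)/2)*q^((1-a)/2) - (1-p)^((1+a)/2)*(1-q)^((1-a)/2)).
alpha = 0.5, p = 0.55, q = 0.9.
e1 = (1+alpha)/2 = 0.75, e2 = (1-alpha)/2 = 0.25.
t1 = p^e1 * q^e2 = 0.55^0.75 * 0.9^0.25 = 0.622061.
t2 = (1-p)^e1 * (1-q)^e2 = 0.45^0.75 * 0.1^0.25 = 0.308965.
4/(1-alpha^2) = 5.333333.
D = 5.333333*(1 - 0.622061 - 0.308965) = 0.3679

0.3679


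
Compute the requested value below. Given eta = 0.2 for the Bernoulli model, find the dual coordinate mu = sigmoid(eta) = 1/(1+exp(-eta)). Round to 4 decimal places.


Dual coordinate (expectation parameter) for Bernoulli:
mu = 1/(1+exp(-eta)).
eta = 0.2.
exp(-eta) = exp(-0.2) = 0.818731.
mu = 1/(1+0.818731) = 0.5498

0.5498


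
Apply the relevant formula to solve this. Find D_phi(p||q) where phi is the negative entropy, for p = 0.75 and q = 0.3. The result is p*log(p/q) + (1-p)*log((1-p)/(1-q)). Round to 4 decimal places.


Bregman divergence with negative entropy generator:
D = p*log(p/q) + (1-p)*log((1-p)/(1-q)).
p = 0.75, q = 0.3.
p*log(p/q) = 0.75*log(0.75/0.3) = 0.687218.
(1-p)*log((1-p)/(1-q)) = 0.25*log(0.25/0.7) = -0.257405.
D = 0.687218 + -0.257405 = 0.4298

0.4298


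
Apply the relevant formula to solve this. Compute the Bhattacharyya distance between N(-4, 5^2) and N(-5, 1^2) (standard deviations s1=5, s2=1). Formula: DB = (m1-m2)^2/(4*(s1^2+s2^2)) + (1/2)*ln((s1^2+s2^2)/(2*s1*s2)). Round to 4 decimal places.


Bhattacharyya distance between two Gaussians:
DB = (m1-m2)^2/(4*(s1^2+s2^2)) + (1/2)*ln((s1^2+s2^2)/(2*s1*s2)).
(m1-m2)^2 = (1)^2 = 1.
s1^2+s2^2 = 25 + 1 = 26.
term1 = 1/104 = 0.009615.
term2 = 0.5*ln(26/10.0) = 0.477756.
DB = 0.009615 + 0.477756 = 0.4874

0.4874


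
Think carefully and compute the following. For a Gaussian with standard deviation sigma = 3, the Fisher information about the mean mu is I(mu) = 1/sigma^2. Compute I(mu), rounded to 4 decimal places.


The Fisher information for the mean of a normal distribution is I(mu) = 1/sigma^2.
sigma = 3, so sigma^2 = 9.
I(mu) = 1/9 = 0.1111

0.1111


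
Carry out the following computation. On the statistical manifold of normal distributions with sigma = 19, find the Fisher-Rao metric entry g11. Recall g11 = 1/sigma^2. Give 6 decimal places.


For the 2-parameter normal family, the Fisher metric has:
  g11 = 1/sigma^2, g22 = 2/sigma^2.
sigma = 19, sigma^2 = 361.
g11 = 0.002770

0.002770


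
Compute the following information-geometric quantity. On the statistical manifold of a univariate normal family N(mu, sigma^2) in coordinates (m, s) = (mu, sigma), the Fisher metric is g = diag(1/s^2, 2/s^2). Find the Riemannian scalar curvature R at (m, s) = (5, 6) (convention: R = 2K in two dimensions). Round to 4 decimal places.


The metric has the form g = (A dm^2 + B ds^2)/s^2 with A = 1, B = 2.
Substitute u = sqrt(A/B)*m: g = B*(du^2 + ds^2)/s^2, i.e. B times the
Poincare upper half-plane metric, which has constant Gaussian curvature -1.
Scaling a 2D metric by a constant c divides the Gaussian curvature by c,
so K = -1/B = -1/(2) = -0.5000 everywhere (the point (m, s) = (5, 6) is irrelevant:
the curvature is constant).
Scalar curvature in dimension 2: R = 2K = -2/(2) = -1.0000.

-1.0000


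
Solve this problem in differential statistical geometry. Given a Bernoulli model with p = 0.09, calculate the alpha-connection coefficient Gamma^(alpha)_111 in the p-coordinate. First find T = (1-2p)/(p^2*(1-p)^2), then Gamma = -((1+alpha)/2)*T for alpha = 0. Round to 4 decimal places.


Skewness (Amari-Chentsov) tensor: T = (1-2p)/(p^2*(1-p)^2).
p = 0.09, 1-2p = 0.82, p^2 = 0.0081, (1-p)^2 = 0.8281.
T = 0.82/(0.0081 * 0.8281) = 122.249206.
In the p-coordinate, Gamma^(alpha) = Gamma^(0) - (alpha/2)*T with Gamma^(0) = (1/2)*g'(p) = -T/2,
so Gamma^(alpha) = -((1+alpha)/2)*T.
alpha = 0, -(1+alpha)/2 = -0.5.
Gamma = -0.5 * 122.249206 = -61.1246

-61.1246


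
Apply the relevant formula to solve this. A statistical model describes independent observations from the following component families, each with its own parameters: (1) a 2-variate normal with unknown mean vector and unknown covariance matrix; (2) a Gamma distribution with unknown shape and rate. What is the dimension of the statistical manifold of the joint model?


The dimension of a statistical manifold equals the number of free
(independent) real parameters of the model. For a product of independent
blocks the parameter counts add.
- 2-variate normal: 2 (mean) + 2*3/2 = 3 (symmetric covariance) = 5.
- Gamma (shape, rate): 2.
Total = 5 + 2 = 7.
Dimension = 7

7


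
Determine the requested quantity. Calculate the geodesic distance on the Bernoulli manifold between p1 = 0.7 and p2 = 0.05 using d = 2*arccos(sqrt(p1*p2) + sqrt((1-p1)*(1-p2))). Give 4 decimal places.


Geodesic distance on Bernoulli manifold:
d(p1,p2) = 2*arccos(sqrt(p1*p2) + sqrt((1-p1)*(1-p2))).
sqrt(p1*p2) = sqrt(0.7*0.05) = 0.187083.
sqrt((1-p1)*(1-p2)) = sqrt(0.3*0.95) = 0.533854.
arg = 0.187083 + 0.533854 = 0.720937.
d = 2*arccos(0.720937) = 1.5313

1.5313


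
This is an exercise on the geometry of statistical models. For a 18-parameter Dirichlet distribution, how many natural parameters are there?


Exponential family dimension calculation:
Dirichlet with 18 components has 18 natural parameters.

18


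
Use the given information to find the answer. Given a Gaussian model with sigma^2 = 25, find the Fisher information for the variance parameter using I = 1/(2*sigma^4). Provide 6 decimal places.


Fisher information for variance: I(sigma^2) = 1/(2*sigma^4).
sigma^2 = 25, so sigma^4 = 625.
I = 1/(2*625) = 1/1250 = 0.000800

0.000800


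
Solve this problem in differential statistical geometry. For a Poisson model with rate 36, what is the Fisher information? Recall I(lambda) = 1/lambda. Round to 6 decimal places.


Fisher information for Poisson: I(lambda) = 1/lambda.
lambda = 36.
I(lambda) = 1/36 = 0.027778

0.027778


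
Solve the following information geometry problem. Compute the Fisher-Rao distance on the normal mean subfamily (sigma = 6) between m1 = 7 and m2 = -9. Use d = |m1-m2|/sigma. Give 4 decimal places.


On the fixed-variance normal subfamily, geodesic distance = |m1-m2|/sigma.
|7 - -9| = 16.
sigma = 6.
d = 16/6 = 2.6667

2.6667


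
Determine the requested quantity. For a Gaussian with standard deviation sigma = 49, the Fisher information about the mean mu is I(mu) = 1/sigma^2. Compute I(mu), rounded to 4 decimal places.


The Fisher information for the mean of a normal distribution is I(mu) = 1/sigma^2.
sigma = 49, so sigma^2 = 2401.
I(mu) = 1/2401 = 0.0004

0.0004


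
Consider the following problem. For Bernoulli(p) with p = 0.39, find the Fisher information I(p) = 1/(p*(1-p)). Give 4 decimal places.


For Bernoulli(p), Fisher information is I(p) = 1/(p*(1-p)).
p = 0.39, 1-p = 0.61.
p*(1-p) = 0.2379.
I(p) = 1/0.2379 = 4.2034

4.2034


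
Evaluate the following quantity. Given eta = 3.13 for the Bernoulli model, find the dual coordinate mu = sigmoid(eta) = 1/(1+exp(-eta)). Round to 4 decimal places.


Dual coordinate (expectation parameter) for Bernoulli:
mu = 1/(1+exp(-eta)).
eta = 3.13.
exp(-eta) = exp(-3.13) = 0.043718.
mu = 1/(1+0.043718) = 0.9581

0.9581


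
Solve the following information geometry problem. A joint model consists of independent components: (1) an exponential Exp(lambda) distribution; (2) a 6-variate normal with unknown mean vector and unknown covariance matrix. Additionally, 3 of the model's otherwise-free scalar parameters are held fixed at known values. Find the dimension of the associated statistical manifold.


The dimension of a statistical manifold equals the number of free
(independent) real parameters of the model. For a product of independent
blocks the parameter counts add.
- exponential (lambda): 1.
- 6-variate normal: 6 (mean) + 6*7/2 = 21 (symmetric covariance) = 27.
Total = 1 + 27 = 28.
3 parameter(s) fixed at known values: 28 - 3 = 25.
Dimension = 25

25


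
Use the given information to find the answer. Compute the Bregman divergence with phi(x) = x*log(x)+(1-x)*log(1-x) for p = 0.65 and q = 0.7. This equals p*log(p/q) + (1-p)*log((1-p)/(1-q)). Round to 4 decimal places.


Bregman divergence with negative entropy generator:
D = p*log(p/q) + (1-p)*log((1-p)/(1-q)).
p = 0.65, q = 0.7.
p*log(p/q) = 0.65*log(0.65/0.7) = -0.04817.
(1-p)*log((1-p)/(1-q)) = 0.35*log(0.35/0.3) = 0.053953.
D = -0.04817 + 0.053953 = 0.0058

0.0058


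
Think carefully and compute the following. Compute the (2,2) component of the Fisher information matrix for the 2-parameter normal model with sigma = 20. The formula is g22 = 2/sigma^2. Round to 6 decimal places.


For the 2-parameter normal family, the Fisher metric has:
  g11 = 1/sigma^2, g22 = 2/sigma^2.
sigma = 20, sigma^2 = 400.
g22 = 0.005000

0.005000


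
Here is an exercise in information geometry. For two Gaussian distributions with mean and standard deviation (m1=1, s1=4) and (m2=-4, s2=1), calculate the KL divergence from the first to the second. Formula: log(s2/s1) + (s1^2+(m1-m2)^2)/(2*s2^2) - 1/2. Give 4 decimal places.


KL divergence between normal distributions:
KL = log(s2/s1) + (s1^2 + (m1-m2)^2)/(2*s2^2) - 1/2.
log(1/4) = -1.386294.
(4^2 + (1--4)^2)/(2*1^2) = (16 + 25)/2 = 20.5.
KL = -1.386294 + 20.5 - 0.5 = 18.6137

18.6137


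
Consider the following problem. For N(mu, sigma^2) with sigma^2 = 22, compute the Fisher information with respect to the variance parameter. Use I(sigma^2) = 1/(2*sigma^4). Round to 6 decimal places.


Fisher information for variance: I(sigma^2) = 1/(2*sigma^4).
sigma^2 = 22, so sigma^4 = 484.
I = 1/(2*484) = 1/968 = 0.001033

0.001033


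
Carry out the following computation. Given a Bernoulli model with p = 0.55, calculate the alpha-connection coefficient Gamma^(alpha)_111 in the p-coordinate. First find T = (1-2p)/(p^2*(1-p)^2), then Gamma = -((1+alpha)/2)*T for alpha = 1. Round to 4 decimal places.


Skewness (Amari-Chentsov) tensor: T = (1-2p)/(p^2*(1-p)^2).
p = 0.55, 1-2p = -0.1, p^2 = 0.3025, (1-p)^2 = 0.2025.
T = -0.1/(0.3025 * 0.2025) = -1.632486.
In the p-coordinate, Gamma^(alpha) = Gamma^(0) - (alpha/2)*T with Gamma^(0) = (1/2)*g'(p) = -T/2,
so Gamma^(alpha) = -((1+alpha)/2)*T.
alpha = 1, -(1+alpha)/2 = -1.0.
Gamma = -1.0 * -1.632486 = 1.6325

1.6325


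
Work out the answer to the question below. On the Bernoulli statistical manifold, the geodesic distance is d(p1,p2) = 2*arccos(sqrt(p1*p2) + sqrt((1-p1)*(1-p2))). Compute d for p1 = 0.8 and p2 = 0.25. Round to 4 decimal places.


Geodesic distance on Bernoulli manifold:
d(p1,p2) = 2*arccos(sqrt(p1*p2) + sqrt((1-p1)*(1-p2))).
sqrt(p1*p2) = sqrt(0.8*0.25) = 0.447214.
sqrt((1-p1)*(1-p2)) = sqrt(0.2*0.75) = 0.387298.
arg = 0.447214 + 0.387298 = 0.834512.
d = 2*arccos(0.834512) = 1.1671

1.1671


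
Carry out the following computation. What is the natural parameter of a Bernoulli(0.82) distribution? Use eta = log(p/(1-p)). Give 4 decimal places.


Natural parameter for Bernoulli: eta = log(p/(1-p)).
p = 0.82, 1-p = 0.18.
p/(1-p) = 4.555556.
eta = log(4.555556) = 1.5163

1.5163


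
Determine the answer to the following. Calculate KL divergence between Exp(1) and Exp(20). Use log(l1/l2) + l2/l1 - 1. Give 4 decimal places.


KL divergence for exponential family:
KL = log(l1/l2) + l2/l1 - 1.
log(1/20) = -2.995732.
20/1 = 20.0.
KL = -2.995732 + 20.0 - 1 = 16.0043

16.0043


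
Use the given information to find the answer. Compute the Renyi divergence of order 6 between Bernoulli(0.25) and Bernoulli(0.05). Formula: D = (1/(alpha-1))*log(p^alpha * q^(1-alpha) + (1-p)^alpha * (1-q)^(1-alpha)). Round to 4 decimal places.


Renyi divergence of order alpha between Bernoulli distributions:
D = (1/(alpha-1))*log(p^alpha * q^(1-alpha) + (1-p)^alpha * (1-q)^(1-alpha)).
alpha = 6, p = 0.25, q = 0.05.
p^alpha * q^(1-alpha) = 0.25^6 * 0.05^-5 = 781.25.
(1-p)^alpha * (1-q)^(1-alpha) = 0.75^6 * 0.95^-5 = 0.230012.
sum = 781.25 + 0.230012 = 781.480012.
D = (1/5)*log(781.480012) = 1.3322

1.3322


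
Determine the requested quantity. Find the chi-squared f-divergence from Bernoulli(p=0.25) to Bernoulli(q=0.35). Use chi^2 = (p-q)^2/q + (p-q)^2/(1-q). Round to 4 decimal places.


Chi-squared divergence between Bernoulli distributions:
chi^2 = (p-q)^2/q + (p-q)^2/(1-q).
p = 0.25, q = 0.35, p-q = -0.1.
(p-q)^2 = 0.01.
term1 = 0.01/0.35 = 0.028571.
term2 = 0.01/0.65 = 0.015385.
chi^2 = 0.028571 + 0.015385 = 0.0440

0.0440


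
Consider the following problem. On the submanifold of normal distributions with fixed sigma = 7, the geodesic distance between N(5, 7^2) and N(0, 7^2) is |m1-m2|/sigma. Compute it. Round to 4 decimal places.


On the fixed-variance normal subfamily, geodesic distance = |m1-m2|/sigma.
|5 - 0| = 5.
sigma = 7.
d = 5/7 = 0.7143

0.7143


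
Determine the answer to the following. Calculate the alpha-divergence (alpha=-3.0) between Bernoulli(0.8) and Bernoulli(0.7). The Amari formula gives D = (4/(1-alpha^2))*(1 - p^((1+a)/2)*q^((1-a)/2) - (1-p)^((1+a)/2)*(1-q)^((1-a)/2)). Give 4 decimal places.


Amari alpha-divergence:
D = (4/(1-alpha^2))*(1 - p^((1+a)/2)*q^((1-a)/2) - (1-p)^((1+a)/2)*(1-q)^((1-a)/2)).
alpha = -3.0, p = 0.8, q = 0.7.
e1 = (1+alpha)/2 = -1.0, e2 = (1-alpha)/2 = 2.0.
t1 = p^e1 * q^e2 = 0.8^-1.0 * 0.7^2.0 = 0.6125.
t2 = (1-p)^e1 * (1-q)^e2 = 0.2^-1.0 * 0.3^2.0 = 0.45.
4/(1-alpha^2) = -0.5.
D = -0.5*(1 - 0.6125 - 0.45) = 0.0313

0.0313


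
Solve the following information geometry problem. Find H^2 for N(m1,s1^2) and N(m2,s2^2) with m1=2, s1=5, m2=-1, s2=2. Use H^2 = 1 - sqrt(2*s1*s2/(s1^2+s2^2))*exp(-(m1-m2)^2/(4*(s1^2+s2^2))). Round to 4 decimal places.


Squared Hellinger distance for Gaussians:
H^2 = 1 - sqrt(2*s1*s2/(s1^2+s2^2)) * exp(-(m1-m2)^2/(4*(s1^2+s2^2))).
s1^2 = 25, s2^2 = 4, s1^2+s2^2 = 29.
sqrt(2*5*2/(29)) = 0.830455.
(m1-m2)^2 = (3)^2 = 9.
exp(-9/(4*29)) = exp(-0.077586) = 0.925347.
H^2 = 1 - 0.830455*0.925347 = 0.2315

0.2315


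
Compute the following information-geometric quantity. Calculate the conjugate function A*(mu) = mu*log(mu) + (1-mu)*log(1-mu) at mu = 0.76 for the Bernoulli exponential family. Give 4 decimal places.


Legendre transform for Bernoulli:
A*(mu) = mu*log(mu) + (1-mu)*log(1-mu).
mu = 0.76, 1-mu = 0.24.
mu*log(mu) = 0.76*log(0.76) = -0.208572.
(1-mu)*log(1-mu) = 0.24*log(0.24) = -0.342508.
A* = -0.208572 + -0.342508 = -0.5511

-0.5511


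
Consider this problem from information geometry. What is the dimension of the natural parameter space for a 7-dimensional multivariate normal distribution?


Exponential family dimension calculation:
For 7-dim MVN: mean has 7 params, covariance has 7*8/2 = 28 unique entries.
Total dim = 7 + 28 = 35.

35


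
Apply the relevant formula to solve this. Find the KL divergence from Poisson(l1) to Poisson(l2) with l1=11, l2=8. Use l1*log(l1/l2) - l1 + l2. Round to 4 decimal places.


KL divergence for Poisson:
KL = l1*log(l1/l2) - l1 + l2.
l1 = 11, l2 = 8.
log(11/8) = 0.318454.
l1*log(l1/l2) = 11 * 0.318454 = 3.502991.
KL = 3.502991 - 11 + 8 = 0.5030

0.5030


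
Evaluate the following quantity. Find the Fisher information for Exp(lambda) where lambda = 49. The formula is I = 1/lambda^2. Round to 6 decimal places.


Fisher information for exponential: I(lambda) = 1/lambda^2.
lambda = 49, lambda^2 = 2401.
I = 1/2401 = 0.000416

0.000416


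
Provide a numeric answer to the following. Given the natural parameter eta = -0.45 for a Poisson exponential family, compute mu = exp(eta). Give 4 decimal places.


Expectation parameter for Poisson exponential family:
mu = exp(eta).
eta = -0.45.
mu = exp(-0.45) = 0.6376

0.6376


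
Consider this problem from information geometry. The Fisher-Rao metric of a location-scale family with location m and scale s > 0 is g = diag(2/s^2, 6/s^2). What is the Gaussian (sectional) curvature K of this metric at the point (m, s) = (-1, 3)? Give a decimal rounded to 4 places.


The metric has the form g = (A dm^2 + B ds^2)/s^2 with A = 2, B = 6.
Substitute u = sqrt(A/B)*m: g = B*(du^2 + ds^2)/s^2, i.e. B times the
Poincare upper half-plane metric, which has constant Gaussian curvature -1.
Scaling a 2D metric by a constant c divides the Gaussian curvature by c,
so K = -1/B = -1/(6) = -0.1667 everywhere (the point (m, s) = (-1, 3) is irrelevant:
the curvature is constant).
The requested Gaussian curvature is K = -0.1667.

-0.1667


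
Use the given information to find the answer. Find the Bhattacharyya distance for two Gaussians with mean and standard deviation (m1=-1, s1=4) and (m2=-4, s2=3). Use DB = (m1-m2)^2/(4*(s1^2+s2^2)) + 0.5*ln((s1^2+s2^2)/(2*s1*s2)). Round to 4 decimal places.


Bhattacharyya distance between two Gaussians:
DB = (m1-m2)^2/(4*(s1^2+s2^2)) + (1/2)*ln((s1^2+s2^2)/(2*s1*s2)).
(m1-m2)^2 = (3)^2 = 9.
s1^2+s2^2 = 16 + 9 = 25.
term1 = 9/100 = 0.09.
term2 = 0.5*ln(25/24.0) = 0.020411.
DB = 0.09 + 0.020411 = 0.1104

0.1104


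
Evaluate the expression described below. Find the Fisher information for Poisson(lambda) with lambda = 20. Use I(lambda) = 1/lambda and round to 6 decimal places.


Fisher information for Poisson: I(lambda) = 1/lambda.
lambda = 20.
I(lambda) = 1/20 = 0.050000

0.050000


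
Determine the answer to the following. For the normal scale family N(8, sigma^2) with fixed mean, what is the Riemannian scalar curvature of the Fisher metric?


This family has a single free parameter, so its statistical manifold
is 1-dimensional. The Riemann curvature tensor of any 1-dimensional
Riemannian manifold vanishes identically, so R = 0.

0


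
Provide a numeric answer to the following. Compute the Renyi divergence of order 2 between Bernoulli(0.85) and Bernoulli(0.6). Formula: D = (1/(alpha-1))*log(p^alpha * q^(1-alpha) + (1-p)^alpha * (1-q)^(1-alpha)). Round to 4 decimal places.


Renyi divergence of order alpha between Bernoulli distributions:
D = (1/(alpha-1))*log(p^alpha * q^(1-alpha) + (1-p)^alpha * (1-q)^(1-alpha)).
alpha = 2, p = 0.85, q = 0.6.
p^alpha * q^(1-alpha) = 0.85^2 * 0.6^-1 = 1.204167.
(1-p)^alpha * (1-q)^(1-alpha) = 0.15^2 * 0.4^-1 = 0.05625.
sum = 1.204167 + 0.05625 = 1.260417.
D = (1/1)*log(1.260417) = 0.2314

0.2314


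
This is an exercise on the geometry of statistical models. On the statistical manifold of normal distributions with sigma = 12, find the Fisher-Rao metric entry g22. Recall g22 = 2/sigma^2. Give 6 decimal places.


For the 2-parameter normal family, the Fisher metric has:
  g11 = 1/sigma^2, g22 = 2/sigma^2.
sigma = 12, sigma^2 = 144.
g22 = 0.013889

0.013889


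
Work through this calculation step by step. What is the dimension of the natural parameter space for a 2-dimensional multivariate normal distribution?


Exponential family dimension calculation:
For 2-dim MVN: mean has 2 params, covariance has 2*3/2 = 3 unique entries.
Total dim = 2 + 3 = 5.

5


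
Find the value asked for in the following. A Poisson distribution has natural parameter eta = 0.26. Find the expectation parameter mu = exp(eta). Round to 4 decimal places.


Expectation parameter for Poisson exponential family:
mu = exp(eta).
eta = 0.26.
mu = exp(0.26) = 1.2969

1.2969


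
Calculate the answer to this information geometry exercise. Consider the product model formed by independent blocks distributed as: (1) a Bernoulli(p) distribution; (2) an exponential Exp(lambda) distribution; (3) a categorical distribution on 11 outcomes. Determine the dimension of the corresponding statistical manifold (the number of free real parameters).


The dimension of a statistical manifold equals the number of free
(independent) real parameters of the model. For a product of independent
blocks the parameter counts add.
- Bernoulli (p): 1.
- exponential (lambda): 1.
- categorical on 11 outcomes (probabilities sum to 1): 11-1 = 10.
Total = 1 + 1 + 10 = 12.
Dimension = 12

12


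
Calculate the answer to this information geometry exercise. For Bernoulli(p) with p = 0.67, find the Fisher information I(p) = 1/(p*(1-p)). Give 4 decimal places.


For Bernoulli(p), Fisher information is I(p) = 1/(p*(1-p)).
p = 0.67, 1-p = 0.33.
p*(1-p) = 0.2211.
I(p) = 1/0.2211 = 4.5228

4.5228


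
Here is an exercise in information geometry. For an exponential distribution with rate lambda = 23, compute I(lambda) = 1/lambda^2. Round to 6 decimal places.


Fisher information for exponential: I(lambda) = 1/lambda^2.
lambda = 23, lambda^2 = 529.
I = 1/529 = 0.001890

0.001890


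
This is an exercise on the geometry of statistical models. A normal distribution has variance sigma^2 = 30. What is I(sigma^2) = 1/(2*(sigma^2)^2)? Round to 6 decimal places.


Fisher information for variance: I(sigma^2) = 1/(2*sigma^4).
sigma^2 = 30, so sigma^4 = 900.
I = 1/(2*900) = 1/1800 = 0.000556

0.000556


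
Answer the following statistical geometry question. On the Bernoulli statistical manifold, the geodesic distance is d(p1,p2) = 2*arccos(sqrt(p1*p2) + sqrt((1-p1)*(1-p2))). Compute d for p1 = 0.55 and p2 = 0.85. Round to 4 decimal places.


Geodesic distance on Bernoulli manifold:
d(p1,p2) = 2*arccos(sqrt(p1*p2) + sqrt((1-p1)*(1-p2))).
sqrt(p1*p2) = sqrt(0.55*0.85) = 0.68374.
sqrt((1-p1)*(1-p2)) = sqrt(0.45*0.15) = 0.259808.
arg = 0.68374 + 0.259808 = 0.943547.
d = 2*arccos(0.943547) = 0.6752

0.6752
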